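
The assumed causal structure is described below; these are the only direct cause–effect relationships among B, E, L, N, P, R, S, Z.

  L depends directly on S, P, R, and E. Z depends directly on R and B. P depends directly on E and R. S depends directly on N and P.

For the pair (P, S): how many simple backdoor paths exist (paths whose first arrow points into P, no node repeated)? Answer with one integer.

2

A backdoor path from P to S is any simple undirected path whose first edge points into P (i.e. leaves P via a parent).
Parents of P: {E, R}.
Enumerating:
  P1: P <- R -> L <- S
  P2: P <- E -> L <- S
That exhausts the simple backdoor paths. Count: 2.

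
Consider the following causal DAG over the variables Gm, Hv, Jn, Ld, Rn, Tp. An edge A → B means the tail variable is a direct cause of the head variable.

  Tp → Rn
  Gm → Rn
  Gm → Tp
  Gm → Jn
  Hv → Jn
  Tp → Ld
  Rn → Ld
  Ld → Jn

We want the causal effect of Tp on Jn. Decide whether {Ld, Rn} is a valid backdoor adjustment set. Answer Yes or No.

No

Backdoor paths from Tp to Jn (paths whose first edge points into Tp):
  P1: Tp <- Gm -> Rn -> Ld -> Jn
  P2: Tp <- Gm -> Jn
Condition 1 (no descendant of Tp in the set): FAILS — Ld and Rn are descendants of Tp.
Condition 2 (every backdoor path blocked by {Ld, Rn}):
  P1: blocked at chain node Rn ∈ conditioning set.
  P2: open — no interior node is in the conditioning set.
{Ld, Rn} does not satisfy the backdoor criterion.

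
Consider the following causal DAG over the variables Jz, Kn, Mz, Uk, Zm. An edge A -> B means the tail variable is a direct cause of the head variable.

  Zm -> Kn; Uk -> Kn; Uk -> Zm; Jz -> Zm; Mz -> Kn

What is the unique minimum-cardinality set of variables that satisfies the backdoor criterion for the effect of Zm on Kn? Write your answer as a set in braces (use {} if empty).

{Uk}

Variables eligible for adjustment (non-descendants of Zm, excluding Zm and Kn): {Jz, Mz, Uk}.
Backdoor paths from Zm to Kn:
  P1: Zm <- Uk -> Kn
The empty set is not sufficient: P1 (Zm <- Uk -> Kn) has no collider blocking it and no conditioned non-collider, so it is open.
Try {Uk}:
  P1: blocked at fork node Uk ∈ conditioning set.
{Uk} contains no descendant of Zm and blocks every backdoor path.
No other singleton works — e.g. {Jz} leaves P1 open — so {Uk} is the unique smallest valid adjustment set.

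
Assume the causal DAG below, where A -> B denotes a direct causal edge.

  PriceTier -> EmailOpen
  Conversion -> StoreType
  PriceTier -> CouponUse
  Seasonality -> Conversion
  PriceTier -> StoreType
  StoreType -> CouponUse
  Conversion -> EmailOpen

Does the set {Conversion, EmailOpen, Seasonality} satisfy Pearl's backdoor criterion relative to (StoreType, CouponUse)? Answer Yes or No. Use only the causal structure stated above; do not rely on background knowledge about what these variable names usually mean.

Backdoor paths from StoreType to CouponUse (paths whose first edge points into StoreType):
  P1: StoreType <- Conversion -> EmailOpen <- PriceTier -> CouponUse
  P2: StoreType <- PriceTier -> CouponUse
Condition 1 (no descendant of StoreType in the set): holds — descendants of StoreType are {CouponUse}; none are in {Conversion, EmailOpen, Seasonality}.
Condition 2 (every backdoor path blocked by {Conversion, EmailOpen, Seasonality}):
  P1: blocked at fork node Conversion ∈ conditioning set.
  P2: open — no interior node is in the conditioning set.
{Conversion, EmailOpen, Seasonality} does not satisfy the backdoor criterion.

No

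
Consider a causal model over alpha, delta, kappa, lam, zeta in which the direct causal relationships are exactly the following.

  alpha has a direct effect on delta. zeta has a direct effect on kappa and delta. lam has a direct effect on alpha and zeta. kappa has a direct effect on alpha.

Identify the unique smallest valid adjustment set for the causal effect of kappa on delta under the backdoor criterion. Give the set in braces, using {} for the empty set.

Variables eligible for adjustment (non-descendants of kappa, excluding kappa and delta): {lam, zeta}.
Backdoor paths from kappa to delta:
  P1: kappa <- zeta <- lam -> alpha -> delta
  P2: kappa <- zeta -> delta
The empty set is not sufficient: P1 (kappa <- zeta <- lam -> alpha -> delta) has no collider blocking it and no conditioned non-collider, so it is open.
Try {zeta}:
  P1: blocked at chain node zeta ∈ conditioning set.
  P2: blocked at fork node zeta ∈ conditioning set.
{zeta} contains no descendant of kappa and blocks every backdoor path.
No other singleton works — e.g. {lam} leaves P2 open — so {zeta} is the unique smallest valid adjustment set.

{zeta}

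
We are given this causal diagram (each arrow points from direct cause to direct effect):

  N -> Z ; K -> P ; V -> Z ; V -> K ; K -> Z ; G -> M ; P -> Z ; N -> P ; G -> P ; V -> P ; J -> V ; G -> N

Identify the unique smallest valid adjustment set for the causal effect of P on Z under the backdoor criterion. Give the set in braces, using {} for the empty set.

{K, N, V}

Variables eligible for adjustment (non-descendants of P, excluding P and Z): {G, J, K, M, N, V}.
Backdoor paths from P to Z:
  P1: P <- G -> N -> Z
  P2: P <- V -> K -> Z
  P3: P <- V -> Z
  P4: P <- N -> Z
  P5: P <- K <- V -> Z
  P6: P <- K -> Z
The empty set is not sufficient: P1 (P <- G -> N -> Z) has no collider blocking it and no conditioned non-collider, so it is open.
Try {K, N, V}:
  P1: blocked at chain node N ∈ conditioning set.
  P2: blocked at fork node V ∈ conditioning set.
  P3: blocked at fork node V ∈ conditioning set.
  P4: blocked at fork node N ∈ conditioning set.
  P5: blocked at chain node K ∈ conditioning set.
  P6: blocked at fork node K ∈ conditioning set.
{K, N, V} contains no descendant of P and blocks every backdoor path.
Every element of {K, N, V} is needed (dropping K leaves P6 open; dropping N leaves P1 open; dropping V leaves P3 open), so no proper subset is valid.
Among all size-3 subsets of the eligible variables, only {K, N, V} blocks every backdoor path, so it is the unique smallest valid adjustment set.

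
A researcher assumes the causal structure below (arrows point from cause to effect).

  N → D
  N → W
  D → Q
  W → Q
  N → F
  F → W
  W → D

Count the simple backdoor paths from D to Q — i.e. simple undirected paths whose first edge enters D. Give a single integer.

A backdoor path from D to Q is any simple undirected path whose first edge points into D (i.e. leaves D via a parent).
Parents of D: {N, W}.
Enumerating:
  P1: D <- N -> F -> W -> Q
  P2: D <- N -> W -> Q
  P3: D <- W -> Q
That exhausts the simple backdoor paths. Count: 3.

3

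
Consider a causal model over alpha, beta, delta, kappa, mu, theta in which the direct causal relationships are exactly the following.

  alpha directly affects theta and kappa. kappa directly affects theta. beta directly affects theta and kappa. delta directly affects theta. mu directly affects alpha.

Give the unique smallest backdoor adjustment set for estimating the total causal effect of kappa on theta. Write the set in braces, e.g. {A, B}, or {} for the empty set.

Variables eligible for adjustment (non-descendants of kappa, excluding kappa and theta): {alpha, beta, delta, mu}.
Backdoor paths from kappa to theta:
  P1: kappa <- beta -> theta
  P2: kappa <- alpha -> theta
The empty set is not sufficient: P1 (kappa <- beta -> theta) has no collider blocking it and no conditioned non-collider, so it is open.
Try {alpha, beta}:
  P1: blocked at fork node beta ∈ conditioning set.
  P2: blocked at fork node alpha ∈ conditioning set.
{alpha, beta} contains no descendant of kappa and blocks every backdoor path.
Every element of {alpha, beta} is needed (dropping alpha leaves P2 open; dropping beta leaves P1 open), so no proper subset is valid.
Among all size-2 subsets of the eligible variables, only {alpha, beta} blocks every backdoor path, so it is the unique smallest valid adjustment set.

{alpha, beta}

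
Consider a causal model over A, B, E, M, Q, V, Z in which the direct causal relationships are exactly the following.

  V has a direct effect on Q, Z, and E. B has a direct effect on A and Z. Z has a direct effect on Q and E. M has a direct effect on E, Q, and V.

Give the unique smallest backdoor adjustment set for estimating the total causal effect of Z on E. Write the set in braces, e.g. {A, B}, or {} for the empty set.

{V}

Variables eligible for adjustment (non-descendants of Z, excluding Z and E): {A, B, M, V}.
Backdoor paths from Z to E:
  P1: Z <- V <- M -> E
  P2: Z <- V -> Q <- M -> E
  P3: Z <- V -> E
The empty set is not sufficient: P1 (Z <- V <- M -> E) has no collider blocking it and no conditioned non-collider, so it is open.
Try {V}:
  P1: blocked at chain node V ∈ conditioning set.
  P2: blocked at fork node V ∈ conditioning set.
  P3: blocked at fork node V ∈ conditioning set.
{V} contains no descendant of Z and blocks every backdoor path.
No other singleton works — e.g. {B} leaves P1 open — so {V} is the unique smallest valid adjustment set.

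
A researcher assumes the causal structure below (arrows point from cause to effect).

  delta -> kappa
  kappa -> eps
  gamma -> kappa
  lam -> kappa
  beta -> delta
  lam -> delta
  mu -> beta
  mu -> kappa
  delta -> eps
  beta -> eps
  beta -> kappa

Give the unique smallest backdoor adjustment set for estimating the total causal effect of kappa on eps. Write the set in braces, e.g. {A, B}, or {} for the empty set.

{beta, delta}

Variables eligible for adjustment (non-descendants of kappa, excluding kappa and eps): {beta, delta, gamma, lam, mu}.
Backdoor paths from kappa to eps:
  P1: kappa <- lam -> delta <- beta -> eps
  P2: kappa <- lam -> delta -> eps
  P3: kappa <- mu -> beta -> delta -> eps
  P4: kappa <- mu -> beta -> eps
  P5: kappa <- beta -> delta -> eps
  P6: kappa <- beta -> eps
  P7: kappa <- delta <- beta -> eps
  P8: kappa <- delta -> eps
The empty set is not sufficient: P2 (kappa <- lam -> delta -> eps) has no collider blocking it and no conditioned non-collider, so it is open.
Try {beta, delta}:
  P1: blocked at fork node beta ∈ conditioning set.
  P2: blocked at chain node delta ∈ conditioning set.
  P3: blocked at chain node beta ∈ conditioning set.
  P4: blocked at chain node beta ∈ conditioning set.
  P5: blocked at fork node beta ∈ conditioning set.
  P6: blocked at fork node beta ∈ conditioning set.
  P7: blocked at chain node delta ∈ conditioning set.
  P8: blocked at fork node delta ∈ conditioning set.
{beta, delta} contains no descendant of kappa and blocks every backdoor path.
Every element of {beta, delta} is needed (dropping beta leaves P1 open; dropping delta leaves P2 open), so no proper subset is valid.
Among all size-2 subsets of the eligible variables, only {beta, delta} blocks every backdoor path, so it is the unique smallest valid adjustment set.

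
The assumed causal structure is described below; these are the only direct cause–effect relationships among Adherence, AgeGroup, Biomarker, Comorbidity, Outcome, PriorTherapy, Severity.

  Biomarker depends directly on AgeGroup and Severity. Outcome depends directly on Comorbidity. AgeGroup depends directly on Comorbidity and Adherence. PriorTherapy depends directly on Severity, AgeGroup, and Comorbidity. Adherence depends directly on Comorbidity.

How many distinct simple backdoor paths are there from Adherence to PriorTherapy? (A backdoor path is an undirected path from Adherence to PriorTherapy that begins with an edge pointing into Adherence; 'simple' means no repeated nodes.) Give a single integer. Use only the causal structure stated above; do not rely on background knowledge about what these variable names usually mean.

3

A backdoor path from Adherence to PriorTherapy is any simple undirected path whose first edge points into Adherence (i.e. leaves Adherence via a parent).
Parents of Adherence: {Comorbidity}.
Enumerating:
  P1: Adherence <- Comorbidity -> AgeGroup -> PriorTherapy
  P2: Adherence <- Comorbidity -> AgeGroup -> Biomarker <- Severity -> PriorTherapy
  P3: Adherence <- Comorbidity -> PriorTherapy
That exhausts the simple backdoor paths. Count: 3.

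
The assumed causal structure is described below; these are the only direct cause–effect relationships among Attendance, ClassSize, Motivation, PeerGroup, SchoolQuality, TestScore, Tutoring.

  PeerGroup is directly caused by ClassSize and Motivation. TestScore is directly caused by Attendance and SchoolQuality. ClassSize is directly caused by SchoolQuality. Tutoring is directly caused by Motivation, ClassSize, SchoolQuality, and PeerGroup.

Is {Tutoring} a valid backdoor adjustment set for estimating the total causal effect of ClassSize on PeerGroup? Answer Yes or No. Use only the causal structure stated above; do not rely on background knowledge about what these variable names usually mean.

Backdoor paths from ClassSize to PeerGroup (paths whose first edge points into ClassSize):
  P1: ClassSize <- SchoolQuality -> Tutoring <- Motivation -> PeerGroup
  P2: ClassSize <- SchoolQuality -> Tutoring <- PeerGroup
Condition 1 (no descendant of ClassSize in the set): FAILS — Tutoring is a descendant of ClassSize.
Condition 2 (every backdoor path blocked by {Tutoring}):
  P1: open — collider(s) Tutoring are conditioned on (or have a conditioned descendant) and no non-collider on the path is in the set.
  P2: open — collider(s) Tutoring are conditioned on (or have a conditioned descendant) and no non-collider on the path is in the set.
{Tutoring} does not satisfy the backdoor criterion.

No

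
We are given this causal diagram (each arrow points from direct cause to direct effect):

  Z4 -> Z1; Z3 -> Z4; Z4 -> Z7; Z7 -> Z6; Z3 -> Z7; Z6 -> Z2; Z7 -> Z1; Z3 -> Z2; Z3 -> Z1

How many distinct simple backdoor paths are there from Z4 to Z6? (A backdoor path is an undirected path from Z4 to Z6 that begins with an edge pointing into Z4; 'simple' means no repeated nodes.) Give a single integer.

3

A backdoor path from Z4 to Z6 is any simple undirected path whose first edge points into Z4 (i.e. leaves Z4 via a parent).
Parents of Z4: {Z3}.
Enumerating:
  P1: Z4 <- Z3 -> Z7 -> Z6
  P2: Z4 <- Z3 -> Z1 <- Z7 -> Z6
  P3: Z4 <- Z3 -> Z2 <- Z6
That exhausts the simple backdoor paths. Count: 3.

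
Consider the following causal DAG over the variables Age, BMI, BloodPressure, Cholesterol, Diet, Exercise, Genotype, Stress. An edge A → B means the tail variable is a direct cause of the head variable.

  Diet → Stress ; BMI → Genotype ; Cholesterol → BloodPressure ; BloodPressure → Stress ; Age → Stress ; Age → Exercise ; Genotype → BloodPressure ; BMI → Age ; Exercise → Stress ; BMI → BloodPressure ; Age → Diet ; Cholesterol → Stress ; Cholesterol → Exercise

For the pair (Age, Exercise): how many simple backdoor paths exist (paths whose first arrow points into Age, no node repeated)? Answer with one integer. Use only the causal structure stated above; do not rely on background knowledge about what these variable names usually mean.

8

A backdoor path from Age to Exercise is any simple undirected path whose first edge points into Age (i.e. leaves Age via a parent).
Parents of Age: {BMI}.
Enumerating:
  P1: Age <- BMI -> Genotype -> BloodPressure <- Cholesterol -> Exercise
  P2: Age <- BMI -> Genotype -> BloodPressure <- Cholesterol -> Stress <- Exercise
  P3: Age <- BMI -> Genotype -> BloodPressure -> Stress <- Cholesterol -> Exercise
  P4: Age <- BMI -> Genotype -> BloodPressure -> Stress <- Exercise
  P5: Age <- BMI -> BloodPressure <- Cholesterol -> Exercise
  P6: Age <- BMI -> BloodPressure <- Cholesterol -> Stress <- Exercise
  P7: Age <- BMI -> BloodPressure -> Stress <- Cholesterol -> Exercise
  P8: Age <- BMI -> BloodPressure -> Stress <- Exercise
That exhausts the simple backdoor paths. Count: 8.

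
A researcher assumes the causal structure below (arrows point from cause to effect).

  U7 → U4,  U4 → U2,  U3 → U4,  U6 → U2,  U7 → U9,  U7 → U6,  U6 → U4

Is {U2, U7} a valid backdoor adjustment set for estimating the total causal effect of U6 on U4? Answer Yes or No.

Backdoor paths from U6 to U4 (paths whose first edge points into U6):
  P1: U6 <- U7 -> U4
Condition 1 (no descendant of U6 in the set): FAILS — U2 is a descendant of U6.
Condition 2 (every backdoor path blocked by {U2, U7}):
  P1: blocked at fork node U7 ∈ conditioning set.
{U2, U7} does not satisfy the backdoor criterion.

No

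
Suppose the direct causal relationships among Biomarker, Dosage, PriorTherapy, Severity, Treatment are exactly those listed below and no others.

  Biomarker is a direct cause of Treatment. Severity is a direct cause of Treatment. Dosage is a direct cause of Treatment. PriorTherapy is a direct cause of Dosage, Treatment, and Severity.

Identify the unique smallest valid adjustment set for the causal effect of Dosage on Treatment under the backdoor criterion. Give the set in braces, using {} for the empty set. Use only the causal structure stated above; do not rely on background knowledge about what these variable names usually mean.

{PriorTherapy}

Variables eligible for adjustment (non-descendants of Dosage, excluding Dosage and Treatment): {Biomarker, PriorTherapy, Severity}.
Backdoor paths from Dosage to Treatment:
  P1: Dosage <- PriorTherapy -> Severity -> Treatment
  P2: Dosage <- PriorTherapy -> Treatment
The empty set is not sufficient: P1 (Dosage <- PriorTherapy -> Severity -> Treatment) has no collider blocking it and no conditioned non-collider, so it is open.
Try {PriorTherapy}:
  P1: blocked at fork node PriorTherapy ∈ conditioning set.
  P2: blocked at fork node PriorTherapy ∈ conditioning set.
{PriorTherapy} contains no descendant of Dosage and blocks every backdoor path.
No other singleton works — e.g. {Severity} leaves P2 open — so {PriorTherapy} is the unique smallest valid adjustment set.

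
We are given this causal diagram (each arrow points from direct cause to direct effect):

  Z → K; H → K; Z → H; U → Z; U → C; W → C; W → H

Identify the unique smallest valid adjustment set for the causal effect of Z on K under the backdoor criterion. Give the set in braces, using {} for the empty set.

{}

Variables eligible for adjustment (non-descendants of Z, excluding Z and K): {C, U, W}.
Backdoor paths from Z to K:
  P1: Z <- U -> C <- W -> H -> K
Each backdoor path contains an unconditioned collider, so every path is already blocked with the empty conditioning set:
  P1: blocked at collider C (neither it nor any descendant is in the conditioning set).
The empty set is therefore the unique smallest valid set.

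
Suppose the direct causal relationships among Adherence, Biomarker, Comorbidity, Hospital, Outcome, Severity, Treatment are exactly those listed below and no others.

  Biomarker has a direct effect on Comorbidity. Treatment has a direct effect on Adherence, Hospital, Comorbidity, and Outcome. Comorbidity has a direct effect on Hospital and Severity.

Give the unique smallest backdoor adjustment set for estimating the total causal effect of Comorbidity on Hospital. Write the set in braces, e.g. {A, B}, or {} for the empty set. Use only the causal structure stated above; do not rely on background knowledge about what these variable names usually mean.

{Treatment}

Variables eligible for adjustment (non-descendants of Comorbidity, excluding Comorbidity and Hospital): {Adherence, Biomarker, Outcome, Treatment}.
Backdoor paths from Comorbidity to Hospital:
  P1: Comorbidity <- Treatment -> Hospital
The empty set is not sufficient: P1 (Comorbidity <- Treatment -> Hospital) has no collider blocking it and no conditioned non-collider, so it is open.
Try {Treatment}:
  P1: blocked at fork node Treatment ∈ conditioning set.
{Treatment} contains no descendant of Comorbidity and blocks every backdoor path.
No other singleton works — e.g. {Biomarker} leaves P1 open — so {Treatment} is the unique smallest valid adjustment set.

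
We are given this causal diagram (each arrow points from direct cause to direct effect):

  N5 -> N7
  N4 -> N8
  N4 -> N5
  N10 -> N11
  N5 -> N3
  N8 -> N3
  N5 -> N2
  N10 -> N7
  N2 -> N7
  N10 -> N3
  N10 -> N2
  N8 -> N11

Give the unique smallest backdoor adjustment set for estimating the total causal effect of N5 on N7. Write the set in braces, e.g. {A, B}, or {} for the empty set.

Variables eligible for adjustment (non-descendants of N5, excluding N5 and N7): {N10, N11, N4, N8}.
Backdoor paths from N5 to N7:
  P1: N5 <- N4 -> N8 -> N3 <- N10 -> N2 -> N7
  P2: N5 <- N4 -> N8 -> N3 <- N10 -> N7
  P3: N5 <- N4 -> N8 -> N11 <- N10 -> N2 -> N7
  P4: N5 <- N4 -> N8 -> N11 <- N10 -> N7
Each backdoor path contains an unconditioned collider, so every path is already blocked with the empty conditioning set:
  P1: blocked at collider N3 (neither it nor any descendant is in the conditioning set).
  P2: blocked at collider N3 (neither it nor any descendant is in the conditioning set).
  P3: blocked at collider N11 (neither it nor any descendant is in the conditioning set).
  P4: blocked at collider N11 (neither it nor any descendant is in the conditioning set).
The empty set is therefore the unique smallest valid set.

{}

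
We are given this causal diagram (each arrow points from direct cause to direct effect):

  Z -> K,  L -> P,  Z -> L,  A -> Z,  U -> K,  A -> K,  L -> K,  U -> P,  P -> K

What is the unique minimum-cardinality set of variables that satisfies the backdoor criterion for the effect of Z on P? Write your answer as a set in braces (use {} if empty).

{}

Variables eligible for adjustment (non-descendants of Z, excluding Z and P): {A, U}.
Backdoor paths from Z to P:
  P1: Z <- A -> K <- U -> P
  P2: Z <- A -> K <- L -> P
  P3: Z <- A -> K <- P
Each backdoor path contains an unconditioned collider, so every path is already blocked with the empty conditioning set:
  P1: blocked at collider K (neither it nor any descendant is in the conditioning set).
  P2: blocked at collider K (neither it nor any descendant is in the conditioning set).
  P3: blocked at collider K (neither it nor any descendant is in the conditioning set).
The empty set is therefore the unique smallest valid set.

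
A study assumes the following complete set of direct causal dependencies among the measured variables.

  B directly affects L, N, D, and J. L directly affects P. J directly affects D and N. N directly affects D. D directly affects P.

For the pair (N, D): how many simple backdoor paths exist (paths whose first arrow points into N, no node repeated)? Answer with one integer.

6

A backdoor path from N to D is any simple undirected path whose first edge points into N (i.e. leaves N via a parent).
Parents of N: {B, J}.
Enumerating:
  P1: N <- B -> L -> P <- D
  P2: N <- B -> J -> D
  P3: N <- B -> D
  P4: N <- J <- B -> L -> P <- D
  P5: N <- J <- B -> D
  P6: N <- J -> D
That exhausts the simple backdoor paths. Count: 6.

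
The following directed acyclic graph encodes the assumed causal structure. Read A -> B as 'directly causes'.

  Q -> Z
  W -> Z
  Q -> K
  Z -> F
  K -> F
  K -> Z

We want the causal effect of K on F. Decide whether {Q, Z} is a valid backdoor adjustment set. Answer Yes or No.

No

Backdoor paths from K to F (paths whose first edge points into K):
  P1: K <- Q -> Z -> F
Condition 1 (no descendant of K in the set): FAILS — Z is a descendant of K.
Condition 2 (every backdoor path blocked by {Q, Z}):
  P1: blocked at fork node Q ∈ conditioning set.
{Q, Z} does not satisfy the backdoor criterion.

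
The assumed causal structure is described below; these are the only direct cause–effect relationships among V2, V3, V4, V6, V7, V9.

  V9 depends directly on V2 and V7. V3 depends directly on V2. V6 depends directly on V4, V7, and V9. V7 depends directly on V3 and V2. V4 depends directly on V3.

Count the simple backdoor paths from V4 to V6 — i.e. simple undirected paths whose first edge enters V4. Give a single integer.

7

A backdoor path from V4 to V6 is any simple undirected path whose first edge points into V4 (i.e. leaves V4 via a parent).
Parents of V4: {V3}.
Enumerating:
  P1: V4 <- V3 <- V2 -> V7 -> V9 -> V6
  P2: V4 <- V3 <- V2 -> V7 -> V6
  P3: V4 <- V3 <- V2 -> V9 <- V7 -> V6
  P4: V4 <- V3 <- V2 -> V9 -> V6
  P5: V4 <- V3 -> V7 <- V2 -> V9 -> V6
  P6: V4 <- V3 -> V7 -> V9 -> V6
  P7: V4 <- V3 -> V7 -> V6
That exhausts the simple backdoor paths. Count: 7.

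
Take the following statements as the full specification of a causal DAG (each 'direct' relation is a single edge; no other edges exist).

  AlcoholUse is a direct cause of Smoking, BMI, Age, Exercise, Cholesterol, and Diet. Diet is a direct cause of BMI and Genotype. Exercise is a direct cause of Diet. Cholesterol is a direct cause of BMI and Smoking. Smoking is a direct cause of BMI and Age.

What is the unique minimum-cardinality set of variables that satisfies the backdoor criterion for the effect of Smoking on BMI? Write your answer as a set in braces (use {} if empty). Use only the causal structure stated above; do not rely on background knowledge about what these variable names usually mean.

{AlcoholUse, Cholesterol}

Variables eligible for adjustment (non-descendants of Smoking, excluding Smoking and BMI): {AlcoholUse, Cholesterol, Diet, Exercise, Genotype}.
Backdoor paths from Smoking to BMI:
  P1: Smoking <- AlcoholUse -> Cholesterol -> BMI
  P2: Smoking <- AlcoholUse -> Exercise -> Diet -> BMI
  P3: Smoking <- AlcoholUse -> Diet -> BMI
  P4: Smoking <- AlcoholUse -> BMI
  P5: Smoking <- Cholesterol <- AlcoholUse -> Exercise -> Diet -> BMI
  P6: Smoking <- Cholesterol <- AlcoholUse -> Diet -> BMI
  P7: Smoking <- Cholesterol <- AlcoholUse -> BMI
  P8: Smoking <- Cholesterol -> BMI
The empty set is not sufficient: P1 (Smoking <- AlcoholUse -> Cholesterol -> BMI) has no collider blocking it and no conditioned non-collider, so it is open.
Try {AlcoholUse, Cholesterol}:
  P1: blocked at fork node AlcoholUse ∈ conditioning set.
  P2: blocked at fork node AlcoholUse ∈ conditioning set.
  P3: blocked at fork node AlcoholUse ∈ conditioning set.
  P4: blocked at fork node AlcoholUse ∈ conditioning set.
  P5: blocked at chain node Cholesterol ∈ conditioning set.
  P6: blocked at chain node Cholesterol ∈ conditioning set.
  P7: blocked at chain node Cholesterol ∈ conditioning set.
  P8: blocked at fork node Cholesterol ∈ conditioning set.
{AlcoholUse, Cholesterol} contains no descendant of Smoking and blocks every backdoor path.
Every element of {AlcoholUse, Cholesterol} is needed (dropping AlcoholUse leaves P2 open; dropping Cholesterol leaves P8 open), so no proper subset is valid.
Among all size-2 subsets of the eligible variables, only {AlcoholUse, Cholesterol} blocks every backdoor path, so it is the unique smallest valid adjustment set.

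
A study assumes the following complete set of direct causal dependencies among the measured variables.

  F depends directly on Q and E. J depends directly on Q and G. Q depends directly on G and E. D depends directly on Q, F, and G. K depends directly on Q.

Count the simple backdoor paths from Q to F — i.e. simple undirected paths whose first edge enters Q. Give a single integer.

A backdoor path from Q to F is any simple undirected path whose first edge points into Q (i.e. leaves Q via a parent).
Parents of Q: {E, G}.
Enumerating:
  P1: Q <- G -> D <- F
  P2: Q <- E -> F
That exhausts the simple backdoor paths. Count: 2.

2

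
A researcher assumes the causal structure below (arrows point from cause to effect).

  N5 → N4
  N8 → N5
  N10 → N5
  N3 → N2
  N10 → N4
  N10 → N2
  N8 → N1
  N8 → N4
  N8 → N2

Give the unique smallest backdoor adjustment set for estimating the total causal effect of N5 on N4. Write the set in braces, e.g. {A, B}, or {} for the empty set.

{N10, N8}

Variables eligible for adjustment (non-descendants of N5, excluding N5 and N4): {N1, N10, N2, N3, N8}.
Backdoor paths from N5 to N4:
  P1: N5 <- N10 -> N2 <- N8 -> N4
  P2: N5 <- N10 -> N4
  P3: N5 <- N8 -> N2 <- N10 -> N4
  P4: N5 <- N8 -> N4
The empty set is not sufficient: P2 (N5 <- N10 -> N4) has no collider blocking it and no conditioned non-collider, so it is open.
Try {N10, N8}:
  P1: blocked at fork node N10 ∈ conditioning set.
  P2: blocked at fork node N10 ∈ conditioning set.
  P3: blocked at fork node N8 ∈ conditioning set.
  P4: blocked at fork node N8 ∈ conditioning set.
{N10, N8} contains no descendant of N5 and blocks every backdoor path.
Every element of {N10, N8} is needed (dropping N10 leaves P2 open; dropping N8 leaves P4 open), so no proper subset is valid.
Among all size-2 subsets of the eligible variables, only {N10, N8} blocks every backdoor path, so it is the unique smallest valid adjustment set.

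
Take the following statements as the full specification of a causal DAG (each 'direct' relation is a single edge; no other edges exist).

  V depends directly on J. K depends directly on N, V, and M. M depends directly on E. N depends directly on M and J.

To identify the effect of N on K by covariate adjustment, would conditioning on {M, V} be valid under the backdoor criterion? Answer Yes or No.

Backdoor paths from N to K (paths whose first edge points into N):
  P1: N <- J -> V -> K
  P2: N <- M -> K
Condition 1 (no descendant of N in the set): holds — descendants of N are {K}; none are in {M, V}.
Condition 2 (every backdoor path blocked by {M, V}):
  P1: blocked at chain node V ∈ conditioning set.
  P2: blocked at fork node M ∈ conditioning set.
{M, V} satisfies the backdoor criterion.

Yes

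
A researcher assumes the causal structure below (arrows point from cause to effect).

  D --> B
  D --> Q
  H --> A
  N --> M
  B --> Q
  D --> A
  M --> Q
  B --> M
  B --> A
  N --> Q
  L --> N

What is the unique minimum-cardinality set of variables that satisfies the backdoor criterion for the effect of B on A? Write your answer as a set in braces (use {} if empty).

Variables eligible for adjustment (non-descendants of B, excluding B and A): {D, H, L, N}.
Backdoor paths from B to A:
  P1: B <- D -> A
The empty set is not sufficient: P1 (B <- D -> A) has no collider blocking it and no conditioned non-collider, so it is open.
Try {D}:
  P1: blocked at fork node D ∈ conditioning set.
{D} contains no descendant of B and blocks every backdoor path.
No other singleton works — e.g. {H} leaves P1 open — so {D} is the unique smallest valid adjustment set.

{D}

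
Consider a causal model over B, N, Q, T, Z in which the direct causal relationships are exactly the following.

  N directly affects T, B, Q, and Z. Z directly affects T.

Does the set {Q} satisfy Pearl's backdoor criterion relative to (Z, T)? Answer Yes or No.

Backdoor paths from Z to T (paths whose first edge points into Z):
  P1: Z <- N -> T
Condition 1 (no descendant of Z in the set): holds — descendants of Z are {T}; none are in {Q}.
Condition 2 (every backdoor path blocked by {Q}):
  P1: open — no interior node is in the conditioning set.
{Q} does not satisfy the backdoor criterion.

No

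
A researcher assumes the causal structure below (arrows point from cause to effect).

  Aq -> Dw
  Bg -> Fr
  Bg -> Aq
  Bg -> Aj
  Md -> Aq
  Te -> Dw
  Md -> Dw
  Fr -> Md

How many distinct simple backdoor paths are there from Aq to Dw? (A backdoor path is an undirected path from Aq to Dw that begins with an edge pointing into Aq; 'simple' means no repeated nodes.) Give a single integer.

2

A backdoor path from Aq to Dw is any simple undirected path whose first edge points into Aq (i.e. leaves Aq via a parent).
Parents of Aq: {Bg, Md}.
Enumerating:
  P1: Aq <- Bg -> Fr -> Md -> Dw
  P2: Aq <- Md -> Dw
That exhausts the simple backdoor paths. Count: 2.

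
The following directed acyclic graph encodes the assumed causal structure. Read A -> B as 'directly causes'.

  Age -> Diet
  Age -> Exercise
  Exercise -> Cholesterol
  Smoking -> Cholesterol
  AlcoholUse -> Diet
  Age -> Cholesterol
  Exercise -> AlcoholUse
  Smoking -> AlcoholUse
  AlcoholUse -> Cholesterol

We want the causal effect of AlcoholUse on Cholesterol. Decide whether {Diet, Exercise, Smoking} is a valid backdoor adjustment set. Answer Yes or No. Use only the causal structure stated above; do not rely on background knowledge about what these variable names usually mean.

Backdoor paths from AlcoholUse to Cholesterol (paths whose first edge points into AlcoholUse):
  P1: AlcoholUse <- Smoking -> Cholesterol
  P2: AlcoholUse <- Exercise <- Age -> Cholesterol
  P3: AlcoholUse <- Exercise -> Cholesterol
Condition 1 (no descendant of AlcoholUse in the set): FAILS — Diet is a descendant of AlcoholUse.
Condition 2 (every backdoor path blocked by {Diet, Exercise, Smoking}):
  P1: blocked at fork node Smoking ∈ conditioning set.
  P2: blocked at chain node Exercise ∈ conditioning set.
  P3: blocked at fork node Exercise ∈ conditioning set.
{Diet, Exercise, Smoking} does not satisfy the backdoor criterion.

No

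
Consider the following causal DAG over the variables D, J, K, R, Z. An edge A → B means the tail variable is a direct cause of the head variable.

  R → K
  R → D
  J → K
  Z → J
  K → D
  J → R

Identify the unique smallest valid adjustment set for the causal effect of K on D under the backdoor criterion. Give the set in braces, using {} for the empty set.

Variables eligible for adjustment (non-descendants of K, excluding K and D): {J, R, Z}.
Backdoor paths from K to D:
  P1: K <- J -> R -> D
  P2: K <- R -> D
The empty set is not sufficient: P1 (K <- J -> R -> D) has no collider blocking it and no conditioned non-collider, so it is open.
Try {R}:
  P1: blocked at chain node R ∈ conditioning set.
  P2: blocked at fork node R ∈ conditioning set.
{R} contains no descendant of K and blocks every backdoor path.
No other singleton works — e.g. {Z} leaves P1 open — so {R} is the unique smallest valid adjustment set.

{R}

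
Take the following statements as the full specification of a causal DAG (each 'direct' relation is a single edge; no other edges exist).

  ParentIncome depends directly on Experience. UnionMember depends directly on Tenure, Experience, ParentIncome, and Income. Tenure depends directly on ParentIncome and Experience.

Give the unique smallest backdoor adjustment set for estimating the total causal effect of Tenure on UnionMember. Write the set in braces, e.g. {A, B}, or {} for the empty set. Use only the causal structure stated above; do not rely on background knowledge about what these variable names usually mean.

{Experience, ParentIncome}

Variables eligible for adjustment (non-descendants of Tenure, excluding Tenure and UnionMember): {Experience, Income, ParentIncome}.
Backdoor paths from Tenure to UnionMember:
  P1: Tenure <- Experience -> ParentIncome -> UnionMember
  P2: Tenure <- Experience -> UnionMember
  P3: Tenure <- ParentIncome <- Experience -> UnionMember
  P4: Tenure <- ParentIncome -> UnionMember
The empty set is not sufficient: P1 (Tenure <- Experience -> ParentIncome -> UnionMember) has no collider blocking it and no conditioned non-collider, so it is open.
Try {Experience, ParentIncome}:
  P1: blocked at fork node Experience ∈ conditioning set.
  P2: blocked at fork node Experience ∈ conditioning set.
  P3: blocked at chain node ParentIncome ∈ conditioning set.
  P4: blocked at fork node ParentIncome ∈ conditioning set.
{Experience, ParentIncome} contains no descendant of Tenure and blocks every backdoor path.
Every element of {Experience, ParentIncome} is needed (dropping Experience leaves P2 open; dropping ParentIncome leaves P4 open), so no proper subset is valid.
Among all size-2 subsets of the eligible variables, only {Experience, ParentIncome} blocks every backdoor path, so it is the unique smallest valid adjustment set.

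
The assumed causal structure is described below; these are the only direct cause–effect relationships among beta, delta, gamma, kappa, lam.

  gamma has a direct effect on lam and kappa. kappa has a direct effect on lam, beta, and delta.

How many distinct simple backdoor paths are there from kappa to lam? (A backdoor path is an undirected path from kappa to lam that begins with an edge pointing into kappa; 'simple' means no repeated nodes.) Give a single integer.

A backdoor path from kappa to lam is any simple undirected path whose first edge points into kappa (i.e. leaves kappa via a parent).
Parents of kappa: {gamma}.
Enumerating:
  P1: kappa <- gamma -> lam
That exhausts the simple backdoor paths. Count: 1.

1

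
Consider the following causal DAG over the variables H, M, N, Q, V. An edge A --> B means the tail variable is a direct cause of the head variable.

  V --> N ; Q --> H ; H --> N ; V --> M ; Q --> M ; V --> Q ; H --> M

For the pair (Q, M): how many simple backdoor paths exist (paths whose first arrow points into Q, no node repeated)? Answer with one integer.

2

A backdoor path from Q to M is any simple undirected path whose first edge points into Q (i.e. leaves Q via a parent).
Parents of Q: {V}.
Enumerating:
  P1: Q <- V -> N <- H -> M
  P2: Q <- V -> M
That exhausts the simple backdoor paths. Count: 2.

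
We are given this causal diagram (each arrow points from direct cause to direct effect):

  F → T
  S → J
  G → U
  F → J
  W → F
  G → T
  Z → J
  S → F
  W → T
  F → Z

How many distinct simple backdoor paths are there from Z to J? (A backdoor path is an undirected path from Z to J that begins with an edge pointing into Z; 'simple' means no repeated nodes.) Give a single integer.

2

A backdoor path from Z to J is any simple undirected path whose first edge points into Z (i.e. leaves Z via a parent).
Parents of Z: {F}.
Enumerating:
  P1: Z <- F <- S -> J
  P2: Z <- F -> J
That exhausts the simple backdoor paths. Count: 2.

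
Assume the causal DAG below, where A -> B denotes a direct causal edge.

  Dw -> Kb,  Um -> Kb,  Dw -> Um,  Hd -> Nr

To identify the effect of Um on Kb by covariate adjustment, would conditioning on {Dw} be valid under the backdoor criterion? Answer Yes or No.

Backdoor paths from Um to Kb (paths whose first edge points into Um):
  P1: Um <- Dw -> Kb
Condition 1 (no descendant of Um in the set): holds — descendants of Um are {Kb}; none are in {Dw}.
Condition 2 (every backdoor path blocked by {Dw}):
  P1: blocked at fork node Dw ∈ conditioning set.
{Dw} satisfies the backdoor criterion.

Yes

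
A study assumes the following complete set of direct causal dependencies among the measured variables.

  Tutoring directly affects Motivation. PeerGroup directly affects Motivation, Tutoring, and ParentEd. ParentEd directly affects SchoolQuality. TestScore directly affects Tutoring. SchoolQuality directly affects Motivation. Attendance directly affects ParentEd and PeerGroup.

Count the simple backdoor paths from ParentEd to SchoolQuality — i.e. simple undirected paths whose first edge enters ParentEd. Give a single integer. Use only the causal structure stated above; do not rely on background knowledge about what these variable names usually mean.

4

A backdoor path from ParentEd to SchoolQuality is any simple undirected path whose first edge points into ParentEd (i.e. leaves ParentEd via a parent).
Parents of ParentEd: {Attendance, PeerGroup}.
Enumerating:
  P1: ParentEd <- Attendance -> PeerGroup -> Tutoring -> Motivation <- SchoolQuality
  P2: ParentEd <- Attendance -> PeerGroup -> Motivation <- SchoolQuality
  P3: ParentEd <- PeerGroup -> Tutoring -> Motivation <- SchoolQuality
  P4: ParentEd <- PeerGroup -> Motivation <- SchoolQuality
That exhausts the simple backdoor paths. Count: 4.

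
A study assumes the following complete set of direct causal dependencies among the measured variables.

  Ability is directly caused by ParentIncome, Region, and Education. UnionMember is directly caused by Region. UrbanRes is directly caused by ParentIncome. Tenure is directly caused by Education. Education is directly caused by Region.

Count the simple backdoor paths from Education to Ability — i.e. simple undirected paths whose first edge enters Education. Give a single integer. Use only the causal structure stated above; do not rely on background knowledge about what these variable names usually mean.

A backdoor path from Education to Ability is any simple undirected path whose first edge points into Education (i.e. leaves Education via a parent).
Parents of Education: {Region}.
Enumerating:
  P1: Education <- Region -> Ability
That exhausts the simple backdoor paths. Count: 1.

1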